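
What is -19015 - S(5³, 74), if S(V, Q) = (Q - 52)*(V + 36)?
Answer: -22557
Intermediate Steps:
S(V, Q) = (-52 + Q)*(36 + V)
-19015 - S(5³, 74) = -19015 - (-1872 - 52*5³ + 36*74 + 74*5³) = -19015 - (-1872 - 52*125 + 2664 + 74*125) = -19015 - (-1872 - 6500 + 2664 + 9250) = -19015 - 1*3542 = -19015 - 3542 = -22557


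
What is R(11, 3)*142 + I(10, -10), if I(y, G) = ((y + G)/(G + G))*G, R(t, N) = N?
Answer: 426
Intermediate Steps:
I(y, G) = G/2 + y/2 (I(y, G) = ((G + y)/((2*G)))*G = ((G + y)*(1/(2*G)))*G = ((G + y)/(2*G))*G = G/2 + y/2)
R(11, 3)*142 + I(10, -10) = 3*142 + ((½)*(-10) + (½)*10) = 426 + (-5 + 5) = 426 + 0 = 426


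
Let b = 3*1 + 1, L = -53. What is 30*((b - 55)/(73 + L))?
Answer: -153/2 ≈ -76.500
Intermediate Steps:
b = 4 (b = 3 + 1 = 4)
30*((b - 55)/(73 + L)) = 30*((4 - 55)/(73 - 53)) = 30*(-51/20) = -153/2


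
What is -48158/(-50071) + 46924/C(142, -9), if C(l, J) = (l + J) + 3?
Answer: 589020273/1702414 ≈ 345.99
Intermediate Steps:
C(l, J) = 3 + J + l (C(l, J) = (J + l) + 3 = 3 + J + l)
-48158/(-50071) + 46924/C(142, -9) = -48158/(-50071) + 46924/(3 - 9 + 142) = -48158*(-1/50071) + 46924/136 = 48158/50071 + 46924*(1/136) = 48158/50071 + 11731/34 = 589020273/1702414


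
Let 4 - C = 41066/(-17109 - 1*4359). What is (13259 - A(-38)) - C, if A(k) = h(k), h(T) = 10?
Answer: 142151297/10734 ≈ 13243.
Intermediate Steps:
A(k) = 10
C = 63469/10734 (C = 4 - 41066/(-17109 - 1*4359) = 4 - 41066/(-17109 - 4359) = 4 - 41066/(-21468) = 4 - 41066*(-1)/21468 = 4 - 1*(-20533/10734) = 4 + 20533/10734 = 63469/10734 ≈ 5.9129)
(13259 - A(-38)) - C = (13259 - 1*10) - 1*63469/10734 = (13259 - 10) - 63469/10734 = 13249 - 63469/10734 = 142151297/10734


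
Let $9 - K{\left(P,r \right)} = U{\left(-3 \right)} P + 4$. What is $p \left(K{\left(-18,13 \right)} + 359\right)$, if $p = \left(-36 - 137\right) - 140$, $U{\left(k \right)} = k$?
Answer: $-97030$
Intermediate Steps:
$K{\left(P,r \right)} = 5 + 3 P$ ($K{\left(P,r \right)} = 9 - \left(- 3 P + 4\right) = 9 - \left(4 - 3 P\right) = 9 + \left(-4 + 3 P\right) = 5 + 3 P$)
$p = -313$ ($p = -173 - 140 = -313$)
$p \left(K{\left(-18,13 \right)} + 359\right) = - 313 \left(\left(5 + 3 \left(-18\right)\right) + 359\right) = - 313 \left(\left(5 - 54\right) + 359\right) = - 313 \left(-49 + 359\right) = \left(-313\right) 310 = -97030$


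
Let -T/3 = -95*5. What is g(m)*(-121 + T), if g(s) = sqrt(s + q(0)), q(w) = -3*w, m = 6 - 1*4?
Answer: 1304*sqrt(2) ≈ 1844.1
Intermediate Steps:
T = 1425 (T = -(-285)*5 = -3*(-475) = 1425)
m = 2 (m = 6 - 4 = 2)
g(s) = sqrt(s) (g(s) = sqrt(s - 3*0) = sqrt(s + 0) = sqrt(s))
g(m)*(-121 + T) = sqrt(2)*(-121 + 1425) = sqrt(2)*1304 = 1304*sqrt(2)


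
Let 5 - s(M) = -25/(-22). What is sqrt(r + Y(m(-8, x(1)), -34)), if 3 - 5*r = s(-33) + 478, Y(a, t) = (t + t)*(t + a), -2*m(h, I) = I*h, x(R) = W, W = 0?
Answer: sqrt(1072654)/22 ≈ 47.077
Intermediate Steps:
x(R) = 0
m(h, I) = -I*h/2
Y(a, t) = 2*t*(a + t) (Y(a, t) = (2*t)*(a + t) = 2*t*(a + t))
s(M) = 85/22 (s(M) = 5 - (-25)/(-22) = 5 - (-25)*(-1)/22 = 5 - 1*25/22 = 5 - 25/22 = 85/22)
r = -2107/22 (r = 3/5 - (85/22 + 478)/5 = 3/5 - 1/5*10601/22 = 3/5 - 10601/110 = -2107/22 ≈ -95.773)
sqrt(r + Y(m(-8, x(1)), -34)) = sqrt(-2107/22 + 2*(-34)*(-1/2*0*(-8) - 34)) = sqrt(-2107/22 + 2*(-34)*(0 - 34)) = sqrt(-2107/22 + 2*(-34)*(-34)) = sqrt(-2107/22 + 2312) = sqrt(48757/22) = sqrt(1072654)/22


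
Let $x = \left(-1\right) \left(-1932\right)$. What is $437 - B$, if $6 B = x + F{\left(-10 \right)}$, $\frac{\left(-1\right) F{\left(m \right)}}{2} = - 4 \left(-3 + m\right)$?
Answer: $\frac{397}{3} \approx 132.33$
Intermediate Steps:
$x = 1932$
$F{\left(m \right)} = -24 + 8 m$ ($F{\left(m \right)} = - 2 \left(- 4 \left(-3 + m\right)\right) = - 2 \left(12 - 4 m\right) = -24 + 8 m$)
$B = \frac{914}{3}$ ($B = \frac{1932 + \left(-24 + 8 \left(-10\right)\right)}{6} = \frac{1932 - 104}{6} = \frac{1}{6} \cdot 1828 = \frac{914}{3} \approx 304.67$)
$437 - B = 437 - \frac{914}{3} = \frac{397}{3}$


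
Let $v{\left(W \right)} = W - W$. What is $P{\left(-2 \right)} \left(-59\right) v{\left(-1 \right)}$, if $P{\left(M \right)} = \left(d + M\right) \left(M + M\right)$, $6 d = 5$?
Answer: $0$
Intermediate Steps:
$v{\left(W \right)} = 0$
$d = \frac{5}{6}$ ($d = \frac{1}{6} \cdot 5 = \frac{5}{6} \approx 0.83333$)
$P{\left(M \right)} = 2 M \left(\frac{5}{6} + M\right)$ ($P{\left(M \right)} = \left(\frac{5}{6} + M\right) \left(M + M\right) = \left(\frac{5}{6} + M\right) 2 M = 2 M \left(\frac{5}{6} + M\right)$)
$P{\left(-2 \right)} \left(-59\right) v{\left(-1 \right)} = \frac{1}{3} \left(-2\right) \left(5 + 6 \left(-2\right)\right) \left(-59\right) 0 = \frac{1}{3} \left(-2\right) \left(5 - 12\right) \left(-59\right) 0 = \frac{1}{3} \left(-2\right) \left(-7\right) \left(-59\right) 0 = \frac{14}{3} \left(-59\right) 0 = \left(- \frac{826}{3}\right) 0 = 0$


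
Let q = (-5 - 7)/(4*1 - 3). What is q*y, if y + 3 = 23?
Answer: -240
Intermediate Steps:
q = -12 (q = -12/(4 - 3) = -12/1 = -12*1 = -12)
y = 20 (y = -3 + 23 = 20)
q*y = -12*20 = -240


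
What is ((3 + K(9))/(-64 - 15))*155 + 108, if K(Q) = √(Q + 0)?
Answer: 7602/79 ≈ 96.228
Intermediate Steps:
K(Q) = √Q
((3 + K(9))/(-64 - 15))*155 + 108 = ((3 + √9)/(-64 - 15))*155 + 108 = ((3 + 3)/(-79))*155 + 108 = (6*(-1/79))*155 + 108 = -6/79*155 + 108 = -930/79 + 108 = 7602/79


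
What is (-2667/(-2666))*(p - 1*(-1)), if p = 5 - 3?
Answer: 8001/2666 ≈ 3.0011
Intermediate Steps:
p = 2
(-2667/(-2666))*(p - 1*(-1)) = (-2667/(-2666))*(2 - 1*(-1)) = (-2667*(-1/2666))*(2 + 1) = (2667/2666)*3 = 8001/2666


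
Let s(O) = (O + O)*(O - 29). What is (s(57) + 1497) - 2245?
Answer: 2444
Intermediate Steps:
s(O) = 2*O*(-29 + O) (s(O) = (2*O)*(-29 + O) = 2*O*(-29 + O))
(s(57) + 1497) - 2245 = (2*57*(-29 + 57) + 1497) - 2245 = (2*57*28 + 1497) - 2245 = (3192 + 1497) - 2245 = 4689 - 2245 = 2444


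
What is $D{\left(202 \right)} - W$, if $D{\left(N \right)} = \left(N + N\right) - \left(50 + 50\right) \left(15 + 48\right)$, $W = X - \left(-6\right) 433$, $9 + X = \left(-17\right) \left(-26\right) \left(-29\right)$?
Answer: $4333$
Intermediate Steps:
$X = -12827$ ($X = -9 + \left(-17\right) \left(-26\right) \left(-29\right) = -9 + 442 \left(-29\right) = -9 - 12818 = -12827$)
$W = -10229$ ($W = -12827 - \left(-6\right) 433 = -12827 - -2598 = -12827 + 2598 = -10229$)
$D{\left(N \right)} = -6300 + 2 N$ ($D{\left(N \right)} = 2 N - 100 \cdot 63 = 2 N - 6300 = -6300 + 2 N$)
$D{\left(202 \right)} - W = \left(-6300 + 2 \cdot 202\right) - -10229 = \left(-6300 + 404\right) + 10229 = -5896 + 10229 = 4333$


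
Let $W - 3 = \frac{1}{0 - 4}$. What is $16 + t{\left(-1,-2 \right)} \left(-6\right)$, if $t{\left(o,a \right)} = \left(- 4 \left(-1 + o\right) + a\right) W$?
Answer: $-83$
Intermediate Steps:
$W = \frac{11}{4}$ ($W = 3 + \frac{1}{0 - 4} = 3 + \frac{1}{-4} = 3 - \frac{1}{4} = \frac{11}{4} \approx 2.75$)
$t{\left(o,a \right)} = 11 - 11 o + \frac{11 a}{4}$ ($t{\left(o,a \right)} = \left(- 4 \left(-1 + o\right) + a\right) \frac{11}{4} = \left(\left(4 - 4 o\right) + a\right) \frac{11}{4} = \left(4 + a - 4 o\right) \frac{11}{4} = 11 - 11 o + \frac{11 a}{4}$)
$16 + t{\left(-1,-2 \right)} \left(-6\right) = 16 + \left(11 - -11 + \frac{11}{4} \left(-2\right)\right) \left(-6\right) = 16 + \left(11 + 11 - \frac{11}{2}\right) \left(-6\right) = 16 + \frac{33}{2} \left(-6\right) = 16 - 99 = -83$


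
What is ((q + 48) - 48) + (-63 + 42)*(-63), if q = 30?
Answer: 1353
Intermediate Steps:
((q + 48) - 48) + (-63 + 42)*(-63) = ((30 + 48) - 48) + (-63 + 42)*(-63) = (78 - 48) - 21*(-63) = 30 + 1323 = 1353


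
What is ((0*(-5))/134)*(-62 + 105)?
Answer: 0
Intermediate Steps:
((0*(-5))/134)*(-62 + 105) = (0*(1/134))*43 = 0*43 = 0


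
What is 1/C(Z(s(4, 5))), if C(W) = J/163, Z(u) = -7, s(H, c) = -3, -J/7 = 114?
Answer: -163/798 ≈ -0.20426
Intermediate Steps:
J = -798 (J = -7*114 = -798)
C(W) = -798/163
1/C(Z(s(4, 5))) = 1/(-798/163) = -163/798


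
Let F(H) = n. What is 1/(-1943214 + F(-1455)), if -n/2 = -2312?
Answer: -1/1938590 ≈ -5.1584e-7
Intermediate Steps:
n = 4624 (n = -2*(-2312) = 4624)
F(H) = 4624
1/(-1943214 + F(-1455)) = 1/(-1943214 + 4624) = 1/(-1938590) = -1/1938590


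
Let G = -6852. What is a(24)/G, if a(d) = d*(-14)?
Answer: 28/571 ≈ 0.049037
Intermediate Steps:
a(d) = -14*d
a(24)/G = -14*24/(-6852) = -336*(-1/6852) = 28/571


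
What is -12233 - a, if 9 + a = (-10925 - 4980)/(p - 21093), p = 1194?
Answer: -243261281/19899 ≈ -12225.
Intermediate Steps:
a = -163186/19899 (a = -9 + (-10925 - 4980)/(1194 - 21093) = -9 - 15905/(-19899) = -9 - 15905*(-1/19899) = -9 + 15905/19899 = -163186/19899 ≈ -8.2007)
-12233 - a = -12233 - 1*(-163186/19899) = -12233 + 163186/19899 = -243261281/19899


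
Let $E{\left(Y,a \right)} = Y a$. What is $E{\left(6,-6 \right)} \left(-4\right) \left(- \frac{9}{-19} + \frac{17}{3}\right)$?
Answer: $\frac{16800}{19} \approx 884.21$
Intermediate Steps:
$E{\left(6,-6 \right)} \left(-4\right) \left(- \frac{9}{-19} + \frac{17}{3}\right) = 6 \left(-6\right) \left(-4\right) \left(- \frac{9}{-19} + \frac{17}{3}\right) = \left(-36\right) \left(-4\right) \left(\left(-9\right) \left(- \frac{1}{19}\right) + 17 \cdot \frac{1}{3}\right) = 144 \left(\frac{9}{19} + \frac{17}{3}\right) = 144 \cdot \frac{350}{57} = \frac{16800}{19}$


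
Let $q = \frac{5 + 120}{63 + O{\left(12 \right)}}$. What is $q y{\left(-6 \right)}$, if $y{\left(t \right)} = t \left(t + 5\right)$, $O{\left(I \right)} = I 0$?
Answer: $\frac{250}{21} \approx 11.905$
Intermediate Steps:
$O{\left(I \right)} = 0$
$y{\left(t \right)} = t \left(5 + t\right)$
$q = \frac{125}{63}$ ($q = \frac{5 + 120}{63 + 0} = \frac{125}{63} \approx 1.9841$)
$q y{\left(-6 \right)} = \frac{125 \left(- 6 \left(5 - 6\right)\right)}{63} = \frac{125 \left(\left(-6\right) \left(-1\right)\right)}{63} = \frac{125}{63} \cdot 6 = \frac{250}{21}$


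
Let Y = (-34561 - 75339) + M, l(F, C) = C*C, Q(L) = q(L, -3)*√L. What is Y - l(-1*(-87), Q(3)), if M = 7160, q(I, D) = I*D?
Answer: -102983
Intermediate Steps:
q(I, D) = D*I
Q(L) = -3*L^(3/2) (Q(L) = (-3*L)*√L = -3*L^(3/2))
l(F, C) = C²
Y = -102740 (Y = (-34561 - 75339) + 7160 = -109900 + 7160 = -102740)
Y - l(-1*(-87), Q(3)) = -102740 - (-9*√3)² = -102740 - 1*243 = -102740 - 243 = -102983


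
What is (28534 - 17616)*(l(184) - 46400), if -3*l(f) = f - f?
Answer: -506595200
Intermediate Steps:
l(f) = 0 (l(f) = -(f - f)/3 = -⅓*0 = 0)
(28534 - 17616)*(l(184) - 46400) = (28534 - 17616)*(0 - 46400) = 10918*(-46400) = -506595200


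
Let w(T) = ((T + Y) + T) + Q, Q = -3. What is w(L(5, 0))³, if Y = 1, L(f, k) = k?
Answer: -8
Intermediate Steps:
w(T) = -2 + 2*T (w(T) = ((T + 1) + T) - 3 = ((1 + T) + T) - 3 = (1 + 2*T) - 3 = -2 + 2*T)
w(L(5, 0))³ = (-2 + 2*0)³ = (-2 + 0)³ = (-2)³ = -8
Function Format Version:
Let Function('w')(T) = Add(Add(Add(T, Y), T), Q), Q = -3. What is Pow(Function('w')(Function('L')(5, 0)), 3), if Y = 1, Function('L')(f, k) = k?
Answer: -8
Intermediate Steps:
Function('w')(T) = Add(-2, Mul(2, T)) (Function('w')(T) = Add(Add(Add(T, 1), T), -3) = Add(Add(Add(1, T), T), -3) = Add(Add(1, Mul(2, T)), -3) = Add(-2, Mul(2, T)))
Pow(Function('w')(Function('L')(5, 0)), 3) = Pow(Add(-2, Mul(2, 0)), 3) = Pow(Add(-2, 0), 3) = Pow(-2, 3) = -8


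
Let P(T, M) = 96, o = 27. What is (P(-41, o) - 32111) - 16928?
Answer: -48943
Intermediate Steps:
(P(-41, o) - 32111) - 16928 = (96 - 32111) - 16928 = -32015 - 16928 = -48943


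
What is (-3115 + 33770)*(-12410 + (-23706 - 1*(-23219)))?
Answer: -395357535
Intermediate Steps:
(-3115 + 33770)*(-12410 + (-23706 - 1*(-23219))) = 30655*(-12410 + (-23706 + 23219)) = 30655*(-12410 - 487) = 30655*(-12897) = -395357535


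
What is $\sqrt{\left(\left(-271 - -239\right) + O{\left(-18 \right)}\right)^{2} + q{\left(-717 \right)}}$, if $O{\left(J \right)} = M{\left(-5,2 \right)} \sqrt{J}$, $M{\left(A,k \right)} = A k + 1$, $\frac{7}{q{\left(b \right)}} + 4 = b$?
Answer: $\frac{3 \sqrt{-511601 + 2036928 i \sqrt{2}}}{103} \approx 32.0 + 38.184 i$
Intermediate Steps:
$q{\left(b \right)} = \frac{7}{-4 + b}$
$M{\left(A,k \right)} = 1 + A k$
$O{\left(J \right)} = - 9 \sqrt{J}$ ($O{\left(J \right)} = \left(1 - 10\right) \sqrt{J} = - 9 \sqrt{J}$)
$\sqrt{\left(\left(-271 - -239\right) + O{\left(-18 \right)}\right)^{2} + q{\left(-717 \right)}} = \sqrt{\left(\left(-271 - -239\right) - 9 \sqrt{-18}\right)^{2} + \frac{7}{-4 - 717}} = \sqrt{\left(\left(-271 + 239\right) - 9 \cdot 3 i \sqrt{2}\right)^{2} + \frac{7}{-721}} = \sqrt{\left(-32 - 27 i \sqrt{2}\right)^{2} + 7 \left(- \frac{1}{721}\right)} = \sqrt{\left(-32 - 27 i \sqrt{2}\right)^{2} - \frac{1}{103}} = \sqrt{- \frac{1}{103} + \left(-32 - 27 i \sqrt{2}\right)^{2}}$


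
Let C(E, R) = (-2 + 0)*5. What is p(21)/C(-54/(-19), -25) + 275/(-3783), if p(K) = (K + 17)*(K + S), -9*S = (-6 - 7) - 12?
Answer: -5131351/56745 ≈ -90.428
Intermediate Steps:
S = 25/9 (S = -((-6 - 7) - 12)/9 = -(-13 - 12)/9 = -1/9*(-25) = 25/9 ≈ 2.7778)
p(K) = (17 + K)*(25/9 + K) (p(K) = (K + 17)*(K + 25/9) = (17 + K)*(25/9 + K))
C(E, R) = -10 (C(E, R) = -2*5 = -10)
p(21)/C(-54/(-19), -25) + 275/(-3783) = (425/9 + 21**2 + (178/9)*21)/(-10) + 275/(-3783) = (425/9 + 441 + 1246/3)*(-1/10) + 275*(-1/3783) = (8132/9)*(-1/10) - 275/3783 = -4066/45 - 275/3783 = -5131351/56745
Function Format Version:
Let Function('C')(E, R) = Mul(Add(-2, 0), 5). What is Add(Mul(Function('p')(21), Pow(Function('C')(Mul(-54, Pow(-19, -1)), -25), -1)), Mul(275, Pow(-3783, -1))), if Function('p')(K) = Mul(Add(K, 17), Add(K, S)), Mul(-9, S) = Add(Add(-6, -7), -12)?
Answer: Rational(-5131351, 56745) ≈ -90.428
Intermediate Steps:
S = Rational(25, 9) (S = Mul(Rational(-1, 9), Add(Add(-6, -7), -12)) = Mul(Rational(-1, 9), Add(-13, -12)) = Mul(Rational(-1, 9), -25) = Rational(25, 9) ≈ 2.7778)
Function('p')(K) = Mul(Add(17, K), Add(Rational(25, 9), K)) (Function('p')(K) = Mul(Add(K, 17), Add(K, Rational(25, 9))) = Mul(Add(17, K), Add(Rational(25, 9), K)))
Function('C')(E, R) = -10 (Function('C')(E, R) = Mul(-2, 5) = -10)
Add(Mul(Function('p')(21), Pow(Function('C')(Mul(-54, Pow(-19, -1)), -25), -1)), Mul(275, Pow(-3783, -1))) = Add(Mul(Add(Rational(425, 9), Pow(21, 2), Mul(Rational(178, 9), 21)), Pow(-10, -1)), Mul(275, Pow(-3783, -1))) = Add(Mul(Add(Rational(425, 9), 441, Rational(1246, 3)), Rational(-1, 10)), Mul(275, Rational(-1, 3783))) = Add(Mul(Rational(8132, 9), Rational(-1, 10)), Rational(-275, 3783)) = Add(Rational(-4066, 45), Rational(-275, 3783)) = Rational(-5131351, 56745)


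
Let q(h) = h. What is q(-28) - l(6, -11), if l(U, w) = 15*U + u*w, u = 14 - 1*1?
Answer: 25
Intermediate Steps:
u = 13 (u = 14 - 1 = 13)
l(U, w) = 13*w + 15*U (l(U, w) = 15*U + 13*w = 13*w + 15*U)
q(-28) - l(6, -11) = -28 - (13*(-11) + 15*6) = -28 - (-143 + 90) = -28 - 1*(-53) = -28 + 53 = 25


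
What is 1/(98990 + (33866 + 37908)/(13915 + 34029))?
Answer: 23972/2373024167 ≈ 1.0102e-5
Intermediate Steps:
1/(98990 + (33866 + 37908)/(13915 + 34029)) = 1/(98990 + 71774/47944) = 1/(98990 + 71774*(1/47944)) = 1/(98990 + 35887/23972) = 1/(2373024167/23972) = 23972/2373024167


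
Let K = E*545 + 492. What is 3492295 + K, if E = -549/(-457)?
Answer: 1596502864/457 ≈ 3.4934e+6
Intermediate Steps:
E = 549/457 (E = -549*(-1/457) = 549/457 ≈ 1.2013)
K = 524049/457 (K = (549/457)*545 + 492 = 299205/457 + 492 = 524049/457 ≈ 1146.7)
3492295 + K = 3492295 + 524049/457 = 1596502864/457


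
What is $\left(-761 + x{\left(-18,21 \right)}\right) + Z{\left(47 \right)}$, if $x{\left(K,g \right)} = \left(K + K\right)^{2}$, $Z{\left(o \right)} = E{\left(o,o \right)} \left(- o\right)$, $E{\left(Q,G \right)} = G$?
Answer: $-1674$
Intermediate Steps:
$Z{\left(o \right)} = - o^{2}$ ($Z{\left(o \right)} = o \left(- o\right) = - o^{2}$)
$x{\left(K,g \right)} = 4 K^{2}$ ($x{\left(K,g \right)} = \left(2 K\right)^{2} = 4 K^{2}$)
$\left(-761 + x{\left(-18,21 \right)}\right) + Z{\left(47 \right)} = \left(-761 + 4 \left(-18\right)^{2}\right) - 47^{2} = \left(-761 + 4 \cdot 324\right) - 2209 = \left(-761 + 1296\right) - 2209 = 535 - 2209 = -1674$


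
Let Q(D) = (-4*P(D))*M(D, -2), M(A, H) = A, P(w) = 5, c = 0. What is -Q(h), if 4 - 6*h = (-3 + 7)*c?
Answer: 40/3 ≈ 13.333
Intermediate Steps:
h = 2/3 (h = 2/3 - (-3 + 7)*0/6 = 2/3 - 2*0/3 = 2/3 - 1/6*0 = 2/3 + 0 = 2/3 ≈ 0.66667)
Q(D) = -20*D (Q(D) = (-4*5)*D = -20*D)
-Q(h) = -(-20)*2/3 = -1*(-40/3) = 40/3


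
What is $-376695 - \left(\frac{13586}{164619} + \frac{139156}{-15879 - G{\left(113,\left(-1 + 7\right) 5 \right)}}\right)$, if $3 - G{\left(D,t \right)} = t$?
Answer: $- \frac{81914843675114}{217461699} \approx -3.7669 \cdot 10^{5}$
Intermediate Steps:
$G{\left(D,t \right)} = 3 - t$
$-376695 - \left(\frac{13586}{164619} + \frac{139156}{-15879 - G{\left(113,\left(-1 + 7\right) 5 \right)}}\right) = -376695 - \left(\frac{13586}{164619} + \frac{139156}{-15879 - \left(3 - \left(-1 + 7\right) 5\right)}\right) = -376695 - \left(\frac{13586}{164619} + \frac{139156}{-15879 - \left(3 - 6 \cdot 5\right)}\right) = -376695 - \left(\frac{13586}{164619} + \frac{139156}{-15879 - \left(3 - 30\right)}\right) = -376695 - \left(\frac{13586}{164619} + \frac{139156}{-15879 - -27}\right) = -376695 - \left(\frac{13586}{164619} + \frac{139156}{-15879 + 27}\right) = -376695 - \left(\frac{13586}{164619} + \frac{139156}{-15852}\right) = -376695 - - \frac{1891029691}{217461699} = -376695 + \left(- \frac{13586}{164619} + \frac{34789}{3963}\right) = -376695 + \frac{1891029691}{217461699} = - \frac{81914843675114}{217461699}$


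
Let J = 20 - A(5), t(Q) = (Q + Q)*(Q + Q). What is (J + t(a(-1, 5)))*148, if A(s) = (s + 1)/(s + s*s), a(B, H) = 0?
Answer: 14652/5 ≈ 2930.4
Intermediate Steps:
t(Q) = 4*Q² (t(Q) = (2*Q)*(2*Q) = 4*Q²)
A(s) = (1 + s)/(s + s²)
J = 99/5 (J = 20 - 1/5 = 20 - 1*⅕ = 20 - ⅕ = 99/5 ≈ 19.800)
(J + t(a(-1, 5)))*148 = (99/5 + 4*0²)*148 = (99/5 + 4*0)*148 = (99/5 + 0)*148 = (99/5)*148 = 14652/5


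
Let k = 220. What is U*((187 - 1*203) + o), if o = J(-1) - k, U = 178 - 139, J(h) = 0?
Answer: -9204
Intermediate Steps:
U = 39
o = -220 (o = 0 - 1*220 = 0 - 220 = -220)
U*((187 - 1*203) + o) = 39*((187 - 1*203) - 220) = 39*((187 - 203) - 220) = 39*(-16 - 220) = 39*(-236) = -9204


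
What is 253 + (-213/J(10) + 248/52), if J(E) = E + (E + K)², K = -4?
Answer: 151377/598 ≈ 253.14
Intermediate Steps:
J(E) = E + (-4 + E)² (J(E) = E + (E - 4)² = E + (-4 + E)²)
253 + (-213/J(10) + 248/52) = 253 + (-213/(10 + (-4 + 10)²) + 248/52) = 253 + (-213/(10 + 6²) + 248*(1/52)) = 253 + (-213/(10 + 36) + 62/13) = 253 + (-213/46 + 62/13) = 253 + 83/598 = 151377/598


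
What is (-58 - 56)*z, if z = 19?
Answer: -2166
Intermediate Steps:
(-58 - 56)*z = (-58 - 56)*19 = -114*19 = -2166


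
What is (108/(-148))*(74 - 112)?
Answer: 1026/37 ≈ 27.730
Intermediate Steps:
(108/(-148))*(74 - 112) = (108*(-1/148))*(-38) = -27/37*(-38) = 1026/37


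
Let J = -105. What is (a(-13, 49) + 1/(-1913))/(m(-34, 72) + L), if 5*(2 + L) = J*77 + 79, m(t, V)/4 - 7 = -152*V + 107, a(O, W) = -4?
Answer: 12755/143230136 ≈ 8.9052e-5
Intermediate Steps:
m(t, V) = 456 - 608*V (m(t, V) = 28 + 4*(-152*V + 107) = 28 + 4*(107 - 152*V) = 28 + (428 - 608*V) = 456 - 608*V)
L = -8016/5 (L = -2 + (-105*77 + 79)/5 = -2 + (-8085 + 79)/5 = -2 + (⅕)*(-8006) = -2 - 8006/5 = -8016/5 ≈ -1603.2)
(a(-13, 49) + 1/(-1913))/(m(-34, 72) + L) = (-4 + 1/(-1913))/((456 - 608*72) - 8016/5) = (-4 - 1/1913)/((456 - 43776) - 8016/5) = -7653/(1913*(-43320 - 8016/5)) = -7653/(1913*(-224616/5)) = -7653/1913*(-5/224616) = 12755/143230136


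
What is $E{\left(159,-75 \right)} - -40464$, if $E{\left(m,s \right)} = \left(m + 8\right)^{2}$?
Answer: $68353$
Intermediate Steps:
$E{\left(m,s \right)} = \left(8 + m\right)^{2}$
$E{\left(159,-75 \right)} - -40464 = \left(8 + 159\right)^{2} - -40464 = 167^{2} + 40464 = 27889 + 40464 = 68353$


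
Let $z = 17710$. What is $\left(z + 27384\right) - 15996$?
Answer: $29098$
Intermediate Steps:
$\left(z + 27384\right) - 15996 = \left(17710 + 27384\right) - 15996 = 45094 - 15996 = 29098$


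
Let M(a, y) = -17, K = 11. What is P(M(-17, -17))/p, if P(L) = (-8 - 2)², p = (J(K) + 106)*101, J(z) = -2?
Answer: 25/2626 ≈ 0.0095202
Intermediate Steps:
p = 10504 (p = (-2 + 106)*101 = 104*101 = 10504)
P(L) = 100 (P(L) = (-10)² = 100)
P(M(-17, -17))/p = 100/10504 = 100*(1/10504) = 25/2626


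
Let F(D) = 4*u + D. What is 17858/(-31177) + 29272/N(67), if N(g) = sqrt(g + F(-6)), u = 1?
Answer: -17858/31177 + 29272*sqrt(65)/65 ≈ 3630.2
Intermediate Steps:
F(D) = 4 + D (F(D) = 4*1 + D = 4 + D)
N(g) = sqrt(-2 + g) (N(g) = sqrt(g + (4 - 6)) = sqrt(g - 2) = sqrt(-2 + g))
17858/(-31177) + 29272/N(67) = 17858/(-31177) + 29272/(sqrt(-2 + 67)) = 17858*(-1/31177) + 29272/(sqrt(65)) = -17858/31177 + 29272*(sqrt(65)/65) = -17858/31177 + 29272*sqrt(65)/65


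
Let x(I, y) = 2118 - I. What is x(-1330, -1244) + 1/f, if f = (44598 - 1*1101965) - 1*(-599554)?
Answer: 1578539223/457813 ≈ 3448.0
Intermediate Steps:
f = -457813 (f = (44598 - 1101965) + 599554 = -1057367 + 599554 = -457813)
x(-1330, -1244) + 1/f = (2118 - 1*(-1330)) + 1/(-457813) = (2118 + 1330) - 1/457813 = 3448 - 1/457813 = 1578539223/457813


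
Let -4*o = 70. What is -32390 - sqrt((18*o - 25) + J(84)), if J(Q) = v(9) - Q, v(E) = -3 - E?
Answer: -32390 - 2*I*sqrt(109) ≈ -32390.0 - 20.881*I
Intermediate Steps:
o = -35/2 (o = -1/4*70 = -35/2 ≈ -17.500)
J(Q) = -12 - Q (J(Q) = (-3 - 1*9) - Q = (-3 - 9) - Q = -12 - Q)
-32390 - sqrt((18*o - 25) + J(84)) = -32390 - sqrt((18*(-35/2) - 25) + (-12 - 1*84)) = -32390 - sqrt((-315 - 25) + (-12 - 84)) = -32390 - sqrt(-340 - 96) = -32390 - sqrt(-436) = -32390 - 2*I*sqrt(109)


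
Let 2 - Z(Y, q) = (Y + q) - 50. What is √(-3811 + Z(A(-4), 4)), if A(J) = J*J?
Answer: I*√3779 ≈ 61.474*I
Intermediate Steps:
A(J) = J²
Z(Y, q) = 52 - Y - q (Z(Y, q) = 2 - ((Y + q) - 50) = 2 - (-50 + Y + q) = 2 + (50 - Y - q) = 52 - Y - q)
√(-3811 + Z(A(-4), 4)) = √(-3811 + (52 - 1*(-4)² - 1*4)) = √(-3811 + (52 - 1*16 - 4)) = √(-3811 + (52 - 16 - 4)) = √(-3811 + 32) = √(-3779) = I*√3779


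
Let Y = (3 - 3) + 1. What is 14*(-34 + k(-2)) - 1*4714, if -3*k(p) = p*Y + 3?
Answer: -15584/3 ≈ -5194.7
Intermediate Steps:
Y = 1 (Y = 0 + 1 = 1)
k(p) = -1 - p/3 (k(p) = -(p*1 + 3)/3 = -(p + 3)/3 = -(3 + p)/3 = -1 - p/3)
14*(-34 + k(-2)) - 1*4714 = 14*(-34 + (-1 - 1/3*(-2))) - 1*4714 = 14*(-34 + (-1 + 2/3)) - 4714 = 14*(-34 - 1/3) - 4714 = 14*(-103/3) - 4714 = -1442/3 - 4714 = -15584/3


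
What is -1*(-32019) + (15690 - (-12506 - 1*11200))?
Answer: 71415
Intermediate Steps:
-1*(-32019) + (15690 - (-12506 - 1*11200)) = 32019 + (15690 - (-12506 - 11200)) = 32019 + (15690 - 1*(-23706)) = 32019 + (15690 + 23706) = 32019 + 39396 = 71415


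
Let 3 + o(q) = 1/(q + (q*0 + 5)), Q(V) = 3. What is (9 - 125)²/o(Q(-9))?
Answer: -107648/23 ≈ -4680.3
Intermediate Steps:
o(q) = -3 + 1/(5 + q) (o(q) = -3 + 1/(q + (q*0 + 5)) = -3 + 1/(q + (0 + 5)) = -3 + 1/(q + 5) = -3 + 1/(5 + q))
(9 - 125)²/o(Q(-9)) = (9 - 125)²/(((-14 - 3*3)/(5 + 3))) = (-116)²/(((-14 - 9)/8)) = 13456/(((⅛)*(-23))) = 13456/(-23/8) = 13456*(-8/23) = -107648/23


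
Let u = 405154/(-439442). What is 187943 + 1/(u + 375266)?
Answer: 15496580367273808/82453618209 ≈ 1.8794e+5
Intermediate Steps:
u = -202577/219721 (u = 405154*(-1/439442) = -202577/219721 ≈ -0.92197)
187943 + 1/(u + 375266) = 187943 + 1/(-202577/219721 + 375266) = 187943 + 1/(82453618209/219721) = 187943 + 219721/82453618209 = 15496580367273808/82453618209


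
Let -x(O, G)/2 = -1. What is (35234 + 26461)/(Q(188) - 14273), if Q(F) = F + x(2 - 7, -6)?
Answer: -61695/14083 ≈ -4.3808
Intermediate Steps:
x(O, G) = 2 (x(O, G) = -2*(-1) = 2)
Q(F) = 2 + F (Q(F) = F + 2 = 2 + F)
(35234 + 26461)/(Q(188) - 14273) = (35234 + 26461)/((2 + 188) - 14273) = 61695/(190 - 14273) = 61695/(-14083) = 61695*(-1/14083) = -61695/14083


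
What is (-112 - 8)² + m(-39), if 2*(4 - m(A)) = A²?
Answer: 27287/2 ≈ 13644.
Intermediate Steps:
m(A) = 4 - A²/2
(-112 - 8)² + m(-39) = (-112 - 8)² + (4 - ½*(-39)²) = (-120)² + (4 - ½*1521) = 14400 + (4 - 1521/2) = 14400 - 1513/2 = 27287/2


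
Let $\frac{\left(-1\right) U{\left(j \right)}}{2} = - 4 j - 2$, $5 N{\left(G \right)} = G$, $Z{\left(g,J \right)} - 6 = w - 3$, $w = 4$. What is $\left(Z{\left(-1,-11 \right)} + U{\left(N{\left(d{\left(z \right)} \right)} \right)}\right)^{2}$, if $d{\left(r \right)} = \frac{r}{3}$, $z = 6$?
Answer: $\frac{5041}{25} \approx 201.64$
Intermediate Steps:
$Z{\left(g,J \right)} = 7$ ($Z{\left(g,J \right)} = 6 + \left(4 - 3\right) = 6 + 1 = 7$)
$d{\left(r \right)} = \frac{r}{3}$ ($d{\left(r \right)} = r \frac{1}{3} = \frac{r}{3}$)
$N{\left(G \right)} = \frac{G}{5}$
$U{\left(j \right)} = 4 + 8 j$ ($U{\left(j \right)} = - 2 \left(- 4 j - 2\right) = - 2 \left(-2 - 4 j\right) = 4 + 8 j$)
$\left(Z{\left(-1,-11 \right)} + U{\left(N{\left(d{\left(z \right)} \right)} \right)}\right)^{2} = \left(7 + \left(4 + 8 \frac{\frac{1}{3} \cdot 6}{5}\right)\right)^{2} = \left(7 + \left(4 + 8 \cdot \frac{1}{5} \cdot 2\right)\right)^{2} = \left(7 + \left(4 + 8 \cdot \frac{2}{5}\right)\right)^{2} = \left(7 + \left(4 + \frac{16}{5}\right)\right)^{2} = \left(7 + \frac{36}{5}\right)^{2} = \left(\frac{71}{5}\right)^{2} = \frac{5041}{25}$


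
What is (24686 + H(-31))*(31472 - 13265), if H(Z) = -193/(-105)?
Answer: 2247457341/5 ≈ 4.4949e+8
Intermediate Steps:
H(Z) = 193/105 (H(Z) = -193*(-1/105) = 193/105)
(24686 + H(-31))*(31472 - 13265) = (24686 + 193/105)*(31472 - 13265) = (2592223/105)*18207 = 2247457341/5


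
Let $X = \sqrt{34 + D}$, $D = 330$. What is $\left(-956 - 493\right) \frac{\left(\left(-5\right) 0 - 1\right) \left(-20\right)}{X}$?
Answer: $- \frac{2070 \sqrt{91}}{13} \approx -1519.0$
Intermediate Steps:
$X = 2 \sqrt{91}$ ($X = \sqrt{34 + 330} = \sqrt{364} = 2 \sqrt{91} \approx 19.079$)
$\left(-956 - 493\right) \frac{\left(\left(-5\right) 0 - 1\right) \left(-20\right)}{X} = \left(-956 - 493\right) \frac{\left(\left(-5\right) 0 - 1\right) \left(-20\right)}{2 \sqrt{91}} = - 1449 \left(0 - 1\right) \left(-20\right) \frac{\sqrt{91}}{182} = - 1449 \left(-1\right) \left(-20\right) \frac{\sqrt{91}}{182} = - 1449 \cdot 20 \frac{\sqrt{91}}{182} = - 1449 \frac{10 \sqrt{91}}{91} = - \frac{2070 \sqrt{91}}{13}$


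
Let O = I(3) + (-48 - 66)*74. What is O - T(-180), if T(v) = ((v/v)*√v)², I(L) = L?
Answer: -8253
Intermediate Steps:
O = -8433 (O = 3 + (-48 - 66)*74 = 3 - 114*74 = 3 - 8436 = -8433)
T(v) = v (T(v) = (1*√v)² = (√v)² = v)
O - T(-180) = -8433 - 1*(-180) = -8433 + 180 = -8253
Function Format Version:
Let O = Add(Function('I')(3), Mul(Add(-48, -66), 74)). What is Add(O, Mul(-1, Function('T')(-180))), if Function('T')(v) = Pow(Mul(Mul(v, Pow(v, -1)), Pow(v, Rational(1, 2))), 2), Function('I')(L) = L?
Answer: -8253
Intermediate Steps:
O = -8433 (O = Add(3, Mul(Add(-48, -66), 74)) = Add(3, Mul(-114, 74)) = Add(3, -8436) = -8433)
Function('T')(v) = v (Function('T')(v) = Pow(Mul(1, Pow(v, Rational(1, 2))), 2) = Pow(Pow(v, Rational(1, 2)), 2) = v)
Add(O, Mul(-1, Function('T')(-180))) = Add(-8433, Mul(-1, -180)) = Add(-8433, 180) = -8253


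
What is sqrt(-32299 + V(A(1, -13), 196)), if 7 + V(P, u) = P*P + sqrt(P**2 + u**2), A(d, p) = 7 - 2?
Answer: sqrt(-32281 + sqrt(38441)) ≈ 179.12*I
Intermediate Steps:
A(d, p) = 5
V(P, u) = -7 + P**2 + sqrt(P**2 + u**2) (V(P, u) = -7 + (P*P + sqrt(P**2 + u**2)) = -7 + (P**2 + sqrt(P**2 + u**2)) = -7 + P**2 + sqrt(P**2 + u**2))
sqrt(-32299 + V(A(1, -13), 196)) = sqrt(-32299 + (-7 + 5**2 + sqrt(5**2 + 196**2))) = sqrt(-32299 + (-7 + 25 + sqrt(25 + 38416))) = sqrt(-32299 + (-7 + 25 + sqrt(38441))) = sqrt(-32299 + (18 + sqrt(38441))) = sqrt(-32281 + sqrt(38441))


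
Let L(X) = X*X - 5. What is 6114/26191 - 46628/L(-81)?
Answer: -26844331/3902459 ≈ -6.8788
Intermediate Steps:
L(X) = -5 + X² (L(X) = X² - 5 = -5 + X²)
6114/26191 - 46628/L(-81) = 6114/26191 - 46628/(-5 + (-81)²) = 6114*(1/26191) - 46628/(-5 + 6561) = 6114/26191 - 46628/6556 = 6114/26191 - 46628*1/6556 = 6114/26191 - 11657/1639 = -26844331/3902459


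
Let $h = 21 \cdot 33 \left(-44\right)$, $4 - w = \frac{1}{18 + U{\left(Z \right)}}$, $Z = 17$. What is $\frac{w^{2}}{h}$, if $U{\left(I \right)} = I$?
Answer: $- \frac{19321}{37352700} \approx -0.00051726$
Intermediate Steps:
$w = \frac{139}{35}$ ($w = 4 - \frac{1}{18 + 17} = 4 - \frac{1}{35} = \frac{139}{35} \approx 3.9714$)
$h = -30492$ ($h = 693 \left(-44\right) = -30492$)
$\frac{w^{2}}{h} = \frac{\left(\frac{139}{35}\right)^{2}}{-30492} = \frac{19321}{1225} \left(- \frac{1}{30492}\right) = - \frac{19321}{37352700}$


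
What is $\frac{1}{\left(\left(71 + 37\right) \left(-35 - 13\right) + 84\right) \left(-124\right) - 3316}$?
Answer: $\frac{1}{629084} \approx 1.5896 \cdot 10^{-6}$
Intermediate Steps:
$\frac{1}{\left(\left(71 + 37\right) \left(-35 - 13\right) + 84\right) \left(-124\right) - 3316} = \frac{1}{\left(108 \left(-48\right) + 84\right) \left(-124\right) - 3316} = \frac{1}{\left(-5184 + 84\right) \left(-124\right) - 3316} = \frac{1}{\left(-5100\right) \left(-124\right) - 3316} = \frac{1}{632400 - 3316} = \frac{1}{629084}$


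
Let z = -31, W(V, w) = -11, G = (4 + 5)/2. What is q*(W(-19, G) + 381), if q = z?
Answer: -11470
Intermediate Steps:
G = 9/2 (G = (½)*9 = 9/2 ≈ 4.5000)
q = -31
q*(W(-19, G) + 381) = -31*(-11 + 381) = -31*370 = -11470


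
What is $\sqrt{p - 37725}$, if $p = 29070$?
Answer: $i \sqrt{8655} \approx 93.032 i$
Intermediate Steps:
$\sqrt{p - 37725} = \sqrt{29070 - 37725} = \sqrt{-8655} = i \sqrt{8655}$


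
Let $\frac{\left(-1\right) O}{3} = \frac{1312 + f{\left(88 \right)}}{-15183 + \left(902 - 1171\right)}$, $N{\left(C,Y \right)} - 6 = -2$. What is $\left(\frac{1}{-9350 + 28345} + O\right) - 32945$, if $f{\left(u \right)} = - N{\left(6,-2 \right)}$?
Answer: $- \frac{2417409194367}{73377685} \approx -32945.0$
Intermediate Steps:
$N{\left(C,Y \right)} = 4$ ($N{\left(C,Y \right)} = 6 - 2 = 4$)
$f{\left(u \right)} = -4$ ($f{\left(u \right)} = \left(-1\right) 4 = -4$)
$O = \frac{981}{3863}$ ($O = - 3 \frac{1312 - 4}{-15183 + \left(902 - 1171\right)} = - 3 \frac{1308}{-15183 + \left(902 - 1171\right)} = - 3 \frac{1308}{-15183 - 269} = - 3 \frac{1308}{-15452} = - 3 \cdot 1308 \left(- \frac{1}{15452}\right) = \left(-3\right) \left(- \frac{327}{3863}\right) = \frac{981}{3863} \approx 0.25395$)
$\left(\frac{1}{-9350 + 28345} + O\right) - 32945 = \left(\frac{1}{-9350 + 28345} + \frac{981}{3863}\right) - 32945 = \left(\frac{1}{18995} + \frac{981}{3863}\right) - 32945 = \frac{18637958}{73377685} - 32945 = - \frac{2417409194367}{73377685}$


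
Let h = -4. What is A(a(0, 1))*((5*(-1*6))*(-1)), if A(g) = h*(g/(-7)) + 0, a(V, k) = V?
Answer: 0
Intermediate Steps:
A(g) = 4*g/7 (A(g) = -4*g/(-7) + 0 = -4*g*(-1)/7 + 0 = -(-4)*g/7 + 0 = 4*g/7 + 0 = 4*g/7)
A(a(0, 1))*((5*(-1*6))*(-1)) = ((4/7)*0)*((5*(-1*6))*(-1)) = 0*((5*(-6))*(-1)) = 0*(-30*(-1)) = 0*30 = 0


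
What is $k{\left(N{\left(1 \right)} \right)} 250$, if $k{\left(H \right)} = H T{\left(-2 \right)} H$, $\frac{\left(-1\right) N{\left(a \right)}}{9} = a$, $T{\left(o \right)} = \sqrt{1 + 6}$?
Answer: $20250 \sqrt{7} \approx 53576.0$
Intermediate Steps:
$T{\left(o \right)} = \sqrt{7}$
$N{\left(a \right)} = - 9 a$
$k{\left(H \right)} = \sqrt{7} H^{2}$ ($k{\left(H \right)} = H \sqrt{7} H = \sqrt{7} H^{2}$)
$k{\left(N{\left(1 \right)} \right)} 250 = \sqrt{7} \left(\left(-9\right) 1\right)^{2} \cdot 250 = \sqrt{7} \left(-9\right)^{2} \cdot 250 = \sqrt{7} \cdot 81 \cdot 250 = 81 \sqrt{7} \cdot 250 = 20250 \sqrt{7}$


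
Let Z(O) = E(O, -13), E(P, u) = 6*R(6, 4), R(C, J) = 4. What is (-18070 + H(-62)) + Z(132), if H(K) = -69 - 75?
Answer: -18190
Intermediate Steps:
H(K) = -144
E(P, u) = 24 (E(P, u) = 6*4 = 24)
Z(O) = 24
(-18070 + H(-62)) + Z(132) = (-18070 - 144) + 24 = -18214 + 24 = -18190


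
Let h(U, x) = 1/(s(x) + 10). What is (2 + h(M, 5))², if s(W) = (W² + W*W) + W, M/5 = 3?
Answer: 17161/4225 ≈ 4.0618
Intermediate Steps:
M = 15 (M = 5*3 = 15)
s(W) = W + 2*W² (s(W) = (W² + W²) + W = 2*W² + W = W + 2*W²)
h(U, x) = 1/(10 + x*(1 + 2*x)) (h(U, x) = 1/(x*(1 + 2*x) + 10) = 1/(10 + x*(1 + 2*x)))
(2 + h(M, 5))² = (2 + 1/(10 + 5*(1 + 2*5)))² = (2 + 1/(10 + 5*(1 + 10)))² = (2 + 1/(10 + 5*11))² = (2 + 1/(10 + 55))² = (2 + 1/65)² = (131/65)² = 17161/4225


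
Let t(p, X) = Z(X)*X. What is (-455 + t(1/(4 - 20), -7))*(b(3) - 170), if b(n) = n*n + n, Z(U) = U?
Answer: 64148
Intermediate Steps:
b(n) = n + n² (b(n) = n² + n = n + n²)
t(p, X) = X² (t(p, X) = X*X = X²)
(-455 + t(1/(4 - 20), -7))*(b(3) - 170) = (-455 + (-7)²)*(3*(1 + 3) - 170) = (-455 + 49)*(3*4 - 170) = -406*(12 - 170) = -406*(-158) = 64148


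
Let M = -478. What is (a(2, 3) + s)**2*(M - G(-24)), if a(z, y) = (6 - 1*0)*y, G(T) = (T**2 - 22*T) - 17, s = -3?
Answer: -352125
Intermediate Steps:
G(T) = -17 + T**2 - 22*T
a(z, y) = 6*y (a(z, y) = (6 + 0)*y = 6*y)
(a(2, 3) + s)**2*(M - G(-24)) = (6*3 - 3)**2*(-478 - (-17 + (-24)**2 - 22*(-24))) = (18 - 3)**2*(-478 - (-17 + 576 + 528)) = 15**2*(-478 - 1*1087) = 225*(-478 - 1087) = 225*(-1565) = -352125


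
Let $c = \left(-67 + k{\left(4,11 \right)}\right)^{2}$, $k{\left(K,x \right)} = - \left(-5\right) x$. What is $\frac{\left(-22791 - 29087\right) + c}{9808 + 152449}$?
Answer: $- \frac{51734}{162257} \approx -0.31884$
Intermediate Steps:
$k{\left(K,x \right)} = 5 x$
$c = 144$ ($c = \left(-67 + 5 \cdot 11\right)^{2} = \left(-67 + 55\right)^{2} = \left(-12\right)^{2} = 144$)
$\frac{\left(-22791 - 29087\right) + c}{9808 + 152449} = \frac{\left(-22791 - 29087\right) + 144}{9808 + 152449} = \frac{-51878 + 144}{162257} = \left(-51734\right) \frac{1}{162257} = - \frac{51734}{162257}$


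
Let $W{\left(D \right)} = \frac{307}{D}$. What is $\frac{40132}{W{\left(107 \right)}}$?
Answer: $\frac{4294124}{307} \approx 13987.0$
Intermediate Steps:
$\frac{40132}{W{\left(107 \right)}} = \frac{40132}{307 \cdot \frac{1}{107}} = \frac{40132}{\frac{307}{107}} = 40132 \cdot \frac{107}{307} = \frac{4294124}{307}$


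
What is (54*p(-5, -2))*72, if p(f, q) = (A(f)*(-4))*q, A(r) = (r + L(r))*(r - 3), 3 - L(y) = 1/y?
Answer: 2239488/5 ≈ 4.4790e+5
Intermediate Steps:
L(y) = 3 - 1/y
A(r) = (-3 + r)*(3 + r - 1/r) (A(r) = (r + (3 - 1/r))*(r - 3) = (3 + r - 1/r)*(-3 + r) = (-3 + r)*(3 + r - 1/r))
p(f, q) = q*(40 - 12/f - 4*f²) (p(f, q) = ((-10 + f² + 3/f)*(-4))*q = (40 - 12/f - 4*f²)*q = q*(40 - 12/f - 4*f²))
(54*p(-5, -2))*72 = (54*(4*(-2)*(-3 - 1*(-5)³ + 10*(-5))/(-5)))*72 = (54*(4*(-2)*(-⅕)*(-3 - 1*(-125) - 50)))*72 = (54*(4*(-2)*(-⅕)*(-3 + 125 - 50)))*72 = (54*(4*(-2)*(-⅕)*72))*72 = (54*(576/5))*72 = (31104/5)*72 = 2239488/5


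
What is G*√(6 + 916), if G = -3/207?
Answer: -√922/69 ≈ -0.44006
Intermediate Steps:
G = -1/69 (G = -3*1/207 = -1/69 ≈ -0.014493)
G*√(6 + 916) = -√(6 + 916)/69 = -√922/69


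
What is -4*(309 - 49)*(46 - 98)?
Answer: 54080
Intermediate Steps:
-4*(309 - 49)*(46 - 98) = -1040*(-52) = -4*(-13520) = 54080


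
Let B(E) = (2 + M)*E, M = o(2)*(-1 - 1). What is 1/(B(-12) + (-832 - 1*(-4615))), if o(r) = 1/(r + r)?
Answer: 1/3765 ≈ 0.00026560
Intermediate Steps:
o(r) = 1/(2*r)
M = -½ (M = ((½)/2)*(-1 - 1) = ((½)*(½))*(-2) = (¼)*(-2) = -½ ≈ -0.50000)
B(E) = 3*E/2 (B(E) = (2 - ½)*E = 3*E/2)
1/(B(-12) + (-832 - 1*(-4615))) = 1/((3/2)*(-12) + (-832 - 1*(-4615))) = 1/(-18 + (-832 + 4615)) = 1/(-18 + 3783) = 1/3765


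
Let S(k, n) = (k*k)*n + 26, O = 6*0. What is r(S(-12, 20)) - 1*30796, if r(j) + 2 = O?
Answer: -30798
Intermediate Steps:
O = 0
S(k, n) = 26 + n*k**2 (S(k, n) = k**2*n + 26 = n*k**2 + 26 = 26 + n*k**2)
r(j) = -2 (r(j) = -2 + 0 = -2)
r(S(-12, 20)) - 1*30796 = -2 - 1*30796 = -2 - 30796 = -30798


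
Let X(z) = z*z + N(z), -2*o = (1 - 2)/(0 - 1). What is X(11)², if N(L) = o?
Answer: 58081/4 ≈ 14520.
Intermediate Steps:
o = -½ (o = -(1 - 2)/(2*(0 - 1)) = -(-1)/(2*(-1)) = -(-1)*(-1)/2 = -½*1 = -½ ≈ -0.50000)
N(L) = -½
X(z) = -½ + z² (X(z) = z*z - ½ = z² - ½ = -½ + z²)
X(11)² = (-½ + 11²)² = (-½ + 121)² = (241/2)² = 58081/4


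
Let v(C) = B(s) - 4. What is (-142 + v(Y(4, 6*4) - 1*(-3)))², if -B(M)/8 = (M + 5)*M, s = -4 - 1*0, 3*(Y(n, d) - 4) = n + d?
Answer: 12996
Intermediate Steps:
Y(n, d) = 4 + d/3 + n/3 (Y(n, d) = 4 + (n + d)/3 = 4 + (d + n)/3 = 4 + (d/3 + n/3) = 4 + d/3 + n/3)
s = -4 (s = -4 + 0 = -4)
B(M) = -8*M*(5 + M) (B(M) = -8*(M + 5)*M = -8*(5 + M)*M = -8*M*(5 + M))
v(C) = 28 (v(C) = -8*(-4)*(5 - 4) - 4 = -8*(-4)*1 - 4 = 32 - 4 = 28)
(-142 + v(Y(4, 6*4) - 1*(-3)))² = (-142 + 28)² = (-114)² = 12996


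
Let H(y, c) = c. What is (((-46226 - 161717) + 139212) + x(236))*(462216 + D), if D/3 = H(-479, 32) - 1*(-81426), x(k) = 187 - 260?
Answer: -48616218360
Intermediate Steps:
x(k) = -73
D = 244374 (D = 3*(32 - 1*(-81426)) = 3*(32 + 81426) = 3*81458 = 244374)
(((-46226 - 161717) + 139212) + x(236))*(462216 + D) = (((-46226 - 161717) + 139212) - 73)*(462216 + 244374) = ((-207943 + 139212) - 73)*706590 = (-68731 - 73)*706590 = -68804*706590 = -48616218360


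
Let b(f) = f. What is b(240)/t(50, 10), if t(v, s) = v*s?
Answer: 12/25 ≈ 0.48000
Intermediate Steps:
t(v, s) = s*v
b(240)/t(50, 10) = 240/((10*50)) = 240/500 = 240*(1/500) = 12/25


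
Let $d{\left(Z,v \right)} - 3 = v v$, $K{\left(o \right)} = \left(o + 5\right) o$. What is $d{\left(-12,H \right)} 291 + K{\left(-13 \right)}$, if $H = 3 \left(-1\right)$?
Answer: $3596$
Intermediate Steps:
$H = -3$
$K{\left(o \right)} = o \left(5 + o\right)$ ($K{\left(o \right)} = \left(5 + o\right) o = o \left(5 + o\right)$)
$d{\left(Z,v \right)} = 3 + v^{2}$ ($d{\left(Z,v \right)} = 3 + v v = 3 + v^{2}$)
$d{\left(-12,H \right)} 291 + K{\left(-13 \right)} = \left(3 + \left(-3\right)^{2}\right) 291 - 13 \left(5 - 13\right) = \left(3 + 9\right) 291 - -104 = 12 \cdot 291 + 104 = 3492 + 104 = 3596$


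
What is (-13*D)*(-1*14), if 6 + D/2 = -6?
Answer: -4368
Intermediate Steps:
D = -24 (D = -12 + 2*(-6) = -12 - 12 = -24)
(-13*D)*(-1*14) = (-13*(-24))*(-1*14) = 312*(-14) = -4368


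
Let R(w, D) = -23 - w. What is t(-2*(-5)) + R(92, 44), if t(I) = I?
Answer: -105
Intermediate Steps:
t(-2*(-5)) + R(92, 44) = -2*(-5) + (-23 - 1*92) = 10 + (-23 - 92) = 10 - 115 = -105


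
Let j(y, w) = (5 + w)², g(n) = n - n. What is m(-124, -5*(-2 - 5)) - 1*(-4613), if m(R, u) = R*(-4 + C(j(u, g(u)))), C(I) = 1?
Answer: 4985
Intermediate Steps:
g(n) = 0
m(R, u) = -3*R (m(R, u) = R*(-4 + 1) = R*(-3) = -3*R)
m(-124, -5*(-2 - 5)) - 1*(-4613) = -3*(-124) - 1*(-4613) = 372 + 4613 = 4985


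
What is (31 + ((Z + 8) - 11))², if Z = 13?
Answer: 1681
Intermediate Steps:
(31 + ((Z + 8) - 11))² = (31 + ((13 + 8) - 11))² = (31 + (21 - 11))² = (31 + 10)² = 41² = 1681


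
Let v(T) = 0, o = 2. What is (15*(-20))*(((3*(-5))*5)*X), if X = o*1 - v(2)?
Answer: 45000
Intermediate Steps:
X = 2 (X = 2*1 - 1*0 = 2 + 0 = 2)
(15*(-20))*(((3*(-5))*5)*X) = (15*(-20))*(((3*(-5))*5)*2) = -300*(-15*5)*2 = -(-22500)*2 = -300*(-150) = 45000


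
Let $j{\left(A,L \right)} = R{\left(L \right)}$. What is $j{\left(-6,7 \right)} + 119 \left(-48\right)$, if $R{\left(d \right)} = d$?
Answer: $-5705$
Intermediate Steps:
$j{\left(A,L \right)} = L$
$j{\left(-6,7 \right)} + 119 \left(-48\right) = 7 + 119 \left(-48\right) = 7 - 5712 = -5705$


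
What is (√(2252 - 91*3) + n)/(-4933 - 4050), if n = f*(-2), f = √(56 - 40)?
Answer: 8/8983 - √1979/8983 ≈ -0.0040617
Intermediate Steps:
f = 4 (f = √16 = 4)
n = -8 (n = 4*(-2) = -8)
(√(2252 - 91*3) + n)/(-4933 - 4050) = (√(2252 - 91*3) - 8)/(-4933 - 4050) = (√(2252 - 273) - 8)/(-8983) = (√1979 - 8)*(-1/8983) = (-8 + √1979)*(-1/8983) = 8/8983 - √1979/8983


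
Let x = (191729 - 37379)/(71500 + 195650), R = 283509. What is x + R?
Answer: 504930558/1781 ≈ 2.8351e+5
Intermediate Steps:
x = 1029/1781 (x = 154350/267150 = 154350*(1/267150) = 1029/1781 ≈ 0.57777)
x + R = 1029/1781 + 283509 = 504930558/1781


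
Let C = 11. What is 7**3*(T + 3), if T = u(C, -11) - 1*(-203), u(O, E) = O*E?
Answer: 29155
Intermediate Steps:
u(O, E) = E*O
T = 82 (T = -11*11 - 1*(-203) = -121 + 203 = 82)
7**3*(T + 3) = 7**3*(82 + 3) = 343*85 = 29155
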